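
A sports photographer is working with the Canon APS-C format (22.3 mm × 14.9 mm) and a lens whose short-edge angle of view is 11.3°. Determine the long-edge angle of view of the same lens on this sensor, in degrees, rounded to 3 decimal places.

16.845°

From the short-edge AOV: f = 14.9 / (2·tan(5.65°)) = 14.9 / 0.19786 ≈ 75.3043 mm.
Long-edge AOV = 2·arctan(22.3 / (2 × 75.3043)) = 2·arctan(0.14807) ≈ 16.8447°.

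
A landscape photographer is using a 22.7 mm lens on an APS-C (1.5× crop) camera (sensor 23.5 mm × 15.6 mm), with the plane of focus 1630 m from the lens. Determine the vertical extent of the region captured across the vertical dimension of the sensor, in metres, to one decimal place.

1120.2 m

dₒ: 1630 m = 1.63e+06 mm.
Similar triangles through the lens centre give W/dₒ = h/dᵢ; with 1/f = 1/dₒ + 1/dᵢ this gives W = h·(dₒ − f)/f.
W = 15.6 mm × (1.63e+06 − 22.7) / 22.7 = 15.6 × 71805.1674 ≈ 1120160.611 mm = 1120.16 m.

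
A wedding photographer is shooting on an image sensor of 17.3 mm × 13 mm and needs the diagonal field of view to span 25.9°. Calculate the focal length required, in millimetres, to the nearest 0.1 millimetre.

47.1 mm

Sensor diagonal = √(17.3² + 13²) = √468.2900 ≈ 21.6400 mm.
From α = 2·arctan(d/2f) we get f = d / (2·tan(α/2)).
With d = 21.6400 mm and α/2 = 12.95°, tan(α/2) ≈ 0.22995, so f ≈ 21.6400 / 0.45990 ≈ 47.0539 mm.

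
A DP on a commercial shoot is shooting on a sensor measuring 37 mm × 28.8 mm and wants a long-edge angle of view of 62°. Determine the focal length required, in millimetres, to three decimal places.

30.789 mm

From α = 2·arctan(w/2f) we get f = w / (2·tan(α/2)).
With w = 37 mm and α/2 = 31°, tan(α/2) ≈ 0.60086, so f ≈ 37 / 1.20172 ≈ 30.7892 mm.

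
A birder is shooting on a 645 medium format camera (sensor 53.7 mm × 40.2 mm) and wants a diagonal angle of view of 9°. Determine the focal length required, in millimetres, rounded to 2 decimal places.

Sensor diagonal = √(53.7² + 40.2²) = √4499.7300 ≈ 67.0800 mm.
From α = 2·arctan(d/2f) we get f = d / (2·tan(α/2)).
With d = 67.0800 mm and α/2 = 4.5°, tan(α/2) ≈ 0.07870, so f ≈ 67.0800 / 0.15740 ≈ 426.1663 mm.

426.17 mm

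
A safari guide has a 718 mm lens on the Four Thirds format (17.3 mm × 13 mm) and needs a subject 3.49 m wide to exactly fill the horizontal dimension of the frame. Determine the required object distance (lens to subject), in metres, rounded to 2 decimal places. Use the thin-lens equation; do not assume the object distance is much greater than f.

145.56 m

W: 3.49 m = 3490 mm.
Magnification m = w/W = dᵢ/dₒ; combined with 1/f = 1/dₒ + 1/dᵢ this gives dₒ = f·(1 + W/w).
dₒ = 718 mm × (1 + 3490/17.3) = 718 × 202.7341 ≈ 145563.087 mm = 145.563 m.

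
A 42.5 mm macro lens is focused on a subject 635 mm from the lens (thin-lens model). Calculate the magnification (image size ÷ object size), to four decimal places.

Thin lens: 1/f = 1/dₒ + 1/dᵢ → 1/dᵢ = 1/42.5 − 1/635 = 0.0219546 mm⁻¹, so dᵢ ≈ 45.5485 mm.
Magnification m = dᵢ/dₒ = 45.5485/635 ≈ 0.07173.

0.0717×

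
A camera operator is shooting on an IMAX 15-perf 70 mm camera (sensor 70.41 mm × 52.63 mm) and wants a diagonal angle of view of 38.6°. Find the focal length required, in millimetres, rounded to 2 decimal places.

Sensor diagonal = √(70.41² + 52.63²) = √7727.4850 ≈ 87.9061 mm.
From α = 2·arctan(d/2f) we get f = d / (2·tan(α/2)).
With d = 87.9061 mm and α/2 = 19.3°, tan(α/2) ≈ 0.35020, so f ≈ 87.9061 / 0.70039 ≈ 125.5102 mm.

125.51 mm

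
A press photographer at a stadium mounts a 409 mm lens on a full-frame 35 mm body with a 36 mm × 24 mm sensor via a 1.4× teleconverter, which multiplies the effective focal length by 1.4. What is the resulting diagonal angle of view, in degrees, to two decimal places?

Effective focal length f = 409 × 1.4 = 572.6 mm.
Sensor diagonal = √(36² + 24²) = √1872.0000 ≈ 43.2666 mm.
α = 2·arctan(43.267 / (2 × 572.6)) = 2·arctan(0.03778) ≈ 4.3273°.

4.33°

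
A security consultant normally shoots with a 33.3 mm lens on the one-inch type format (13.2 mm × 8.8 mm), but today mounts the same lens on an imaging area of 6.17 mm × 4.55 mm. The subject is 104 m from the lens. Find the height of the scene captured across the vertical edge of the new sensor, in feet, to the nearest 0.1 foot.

The focal length stays 33.3 mm; the relevant sensor dimension is now h = 4.55 mm. Object distance dₒ = 104 m = 104000 mm.
Thin-lens field height W = h·(dₒ − f)/f = 4.55 × (104000 − 33.3)/33.3 ≈ 14205.660 mm = 14205.660/304.8 ft = 46.6065 ft.

46.6 ft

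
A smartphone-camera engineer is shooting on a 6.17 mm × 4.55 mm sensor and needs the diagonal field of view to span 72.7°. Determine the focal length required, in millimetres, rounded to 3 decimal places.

5.209 mm

Sensor diagonal = √(6.17² + 4.55²) = √58.7714 ≈ 7.6663 mm.
From α = 2·arctan(d/2f) we get f = d / (2·tan(α/2)).
With d = 7.6663 mm and α/2 = 36.35°, tan(α/2) ≈ 0.73592, so f ≈ 7.6663 / 1.47183 ≈ 5.2086 mm.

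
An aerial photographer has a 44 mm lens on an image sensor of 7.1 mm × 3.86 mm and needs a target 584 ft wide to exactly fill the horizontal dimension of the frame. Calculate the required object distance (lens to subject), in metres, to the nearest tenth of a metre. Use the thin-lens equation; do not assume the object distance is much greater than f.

1103.2 m

W: 584 ft × 304.8 mm/ft = 178003.19 mm.
Magnification m = w/W = dᵢ/dₒ; combined with 1/f = 1/dₒ + 1/dᵢ this gives dₒ = f·(1 + W/w).
dₒ = 44 mm × (1 + 178003/7.1) = 44 × 25071.8724 ≈ 1103162.387 mm = 1103.16 m.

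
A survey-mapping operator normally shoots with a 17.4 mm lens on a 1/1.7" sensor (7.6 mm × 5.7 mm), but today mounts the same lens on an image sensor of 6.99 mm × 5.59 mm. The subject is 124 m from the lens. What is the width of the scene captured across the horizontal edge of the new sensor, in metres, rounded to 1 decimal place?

49.8 m

The focal length stays 17.4 mm; the relevant sensor dimension is now w = 6.99 mm. Object distance dₒ = 124 m = 124000 mm.
Thin-lens field width W = w·(dₒ − f)/f = 6.99 × (124000 − 17.4)/17.4 ≈ 49806.803 mm = 49.8068 m.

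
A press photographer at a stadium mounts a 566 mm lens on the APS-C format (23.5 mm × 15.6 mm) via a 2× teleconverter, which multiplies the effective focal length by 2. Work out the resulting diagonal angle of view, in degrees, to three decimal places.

1.428°

Effective focal length f = 566 × 2 = 1132 mm.
Sensor diagonal = √(23.5² + 15.6²) = √795.6100 ≈ 28.2066 mm.
α = 2·arctan(28.207 / (2 × 1132)) = 2·arctan(0.01246) ≈ 1.4276°.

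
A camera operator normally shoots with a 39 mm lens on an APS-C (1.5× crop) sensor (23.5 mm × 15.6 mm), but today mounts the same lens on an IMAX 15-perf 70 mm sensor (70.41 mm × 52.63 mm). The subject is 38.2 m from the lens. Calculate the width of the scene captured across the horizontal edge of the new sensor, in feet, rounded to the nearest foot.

The focal length stays 39 mm; the relevant sensor dimension is now w = 70.41 mm. Object distance dₒ = 38.2 m = 38200 mm.
Thin-lens field width W = w·(dₒ − f)/f = 70.41 × (38200 − 39)/39 ≈ 68895.282 mm = 68895.282/304.8 ft = 226.034 ft.

226 ft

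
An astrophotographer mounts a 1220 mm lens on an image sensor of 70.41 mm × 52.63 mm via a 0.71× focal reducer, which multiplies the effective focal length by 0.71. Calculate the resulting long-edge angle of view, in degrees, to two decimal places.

Effective focal length f = 1220 × 0.71 = 866.2 mm.
α = 2·arctan(70.41 / (2 × 866.2)) = 2·arctan(0.04064) ≈ 4.6548°.

4.65°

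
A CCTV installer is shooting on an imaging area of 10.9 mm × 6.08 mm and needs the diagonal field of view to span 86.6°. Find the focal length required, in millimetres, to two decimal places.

Sensor diagonal = √(10.9² + 6.08²) = √155.7764 ≈ 12.4810 mm.
From α = 2·arctan(d/2f) we get f = d / (2·tan(α/2)).
With d = 12.4810 mm and α/2 = 43.3°, tan(α/2) ≈ 0.94235, so f ≈ 12.4810 / 1.88470 ≈ 6.6223 mm.

6.62 mm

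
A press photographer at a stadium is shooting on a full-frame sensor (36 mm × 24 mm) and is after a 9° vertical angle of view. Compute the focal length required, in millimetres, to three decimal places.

152.474 mm

From α = 2·arctan(h/2f) we get f = h / (2·tan(α/2)).
With h = 24 mm and α/2 = 4.5°, tan(α/2) ≈ 0.07870, so f ≈ 24 / 0.15740 ≈ 152.4745 mm.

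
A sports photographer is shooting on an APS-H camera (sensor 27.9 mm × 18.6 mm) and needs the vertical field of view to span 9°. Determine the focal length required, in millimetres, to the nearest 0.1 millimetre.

From α = 2·arctan(h/2f) we get f = h / (2·tan(α/2)).
With h = 18.6 mm and α/2 = 4.5°, tan(α/2) ≈ 0.07870, so f ≈ 18.6 / 0.15740 ≈ 118.1677 mm.

118.2 mm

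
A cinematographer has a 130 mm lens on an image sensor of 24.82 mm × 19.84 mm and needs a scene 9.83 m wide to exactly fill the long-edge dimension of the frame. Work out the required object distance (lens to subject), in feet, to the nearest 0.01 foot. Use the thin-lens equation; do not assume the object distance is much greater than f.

W: 9.83 m = 9830 mm.
Magnification m = w/W = dᵢ/dₒ; combined with 1/f = 1/dₒ + 1/dᵢ this gives dₒ = f·(1 + W/w).
dₒ = 130 mm × (1 + 9830/24.82) = 130 × 397.0516 ≈ 51616.704 mm = 51616.704/304.8 ft = 169.346 ft.

169.35 ft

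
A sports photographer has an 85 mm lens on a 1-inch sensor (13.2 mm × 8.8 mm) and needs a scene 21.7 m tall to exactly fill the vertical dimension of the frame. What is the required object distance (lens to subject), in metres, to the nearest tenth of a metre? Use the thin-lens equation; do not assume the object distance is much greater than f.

209.7 m

W: 21.7 m = 21700 mm.
Magnification m = h/W = dᵢ/dₒ; combined with 1/f = 1/dₒ + 1/dᵢ this gives dₒ = f·(1 + W/h).
dₒ = 85 mm × (1 + 21700/8.8) = 85 × 2466.9091 ≈ 209687.273 mm = 209.687 m.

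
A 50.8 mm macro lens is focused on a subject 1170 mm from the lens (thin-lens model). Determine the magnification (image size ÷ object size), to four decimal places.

Thin lens: 1/f = 1/dₒ + 1/dᵢ → 1/dᵢ = 1/50.8 − 1/1170 = 0.0188303 mm⁻¹, so dᵢ ≈ 53.1058 mm.
Magnification m = dᵢ/dₒ = 53.1058/1170 ≈ 0.04539.

0.0454×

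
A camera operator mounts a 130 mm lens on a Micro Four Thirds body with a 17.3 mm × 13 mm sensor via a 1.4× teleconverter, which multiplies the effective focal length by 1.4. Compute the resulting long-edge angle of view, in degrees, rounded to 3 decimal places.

5.442°

Effective focal length f = 130 × 1.4 = 182 mm.
α = 2·arctan(17.3 / (2 × 182)) = 2·arctan(0.04753) ≈ 5.4422°.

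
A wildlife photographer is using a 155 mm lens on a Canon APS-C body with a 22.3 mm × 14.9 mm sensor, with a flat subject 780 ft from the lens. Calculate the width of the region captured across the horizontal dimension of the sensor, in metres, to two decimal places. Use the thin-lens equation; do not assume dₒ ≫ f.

34.18 m

dₒ: 780 ft × 304.8 mm/ft = 237743.99 mm.
Similar triangles through the lens centre give W/dₒ = w/dᵢ; with 1/f = 1/dₒ + 1/dᵢ this gives W = w·(dₒ − f)/f.
W = 22.3 mm × (237744 − 155) / 155 = 22.3 × 1532.8322 ≈ 34182.158 mm = 34.1822 m.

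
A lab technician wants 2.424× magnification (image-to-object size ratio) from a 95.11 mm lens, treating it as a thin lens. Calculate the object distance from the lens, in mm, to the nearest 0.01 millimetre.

With m = dᵢ/dₒ and 1/f = 1/dₒ + 1/dᵢ, substituting dᵢ = m·dₒ gives 1/f = (1 + 1/m)/dₒ, hence dₒ = f·(1 + 1/m).
dₒ = 95.11 × (1 + 1/2.424) = 95.11 × 1.41254 ≈ 134.347 mm.

134.35 mm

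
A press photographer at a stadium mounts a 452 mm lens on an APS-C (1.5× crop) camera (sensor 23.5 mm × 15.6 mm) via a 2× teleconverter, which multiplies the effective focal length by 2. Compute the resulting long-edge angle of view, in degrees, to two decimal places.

Effective focal length f = 452 × 2 = 904 mm.
α = 2·arctan(23.5 / (2 × 904)) = 2·arctan(0.01300) ≈ 1.4894°.

1.49°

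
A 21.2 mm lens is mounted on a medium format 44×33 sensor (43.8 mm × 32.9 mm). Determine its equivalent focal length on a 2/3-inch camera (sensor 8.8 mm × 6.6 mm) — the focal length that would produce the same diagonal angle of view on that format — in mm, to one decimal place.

Sensor diagonal = √(43.8² + 32.9²) = √3000.8500 ≈ 54.7800 mm.
Sensor diagonal = √(8.8² + 6.6²) = √121.0000 ≈ 11.0000 mm.
Equal angle of view means equal diagonal/f ratio, so f₂ = f₁ · (diagonal₂/diagonal₁) = 21.2 × 11.0000/54.7800.
f₂ = 21.2 × 0.20080 ≈ 4.257 mm.

4.3 mm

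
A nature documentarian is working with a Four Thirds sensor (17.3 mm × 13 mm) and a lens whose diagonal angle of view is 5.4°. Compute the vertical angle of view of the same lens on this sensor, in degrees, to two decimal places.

3.25°

Sensor diagonal = √(17.3² + 13²) = √468.2900 ≈ 21.6400 mm.
From the diagonal AOV: f = 21.6400 / (2·tan(2.7°)) = 21.6400 / 0.09432 ≈ 229.4376 mm.
Vertical AOV = 2·arctan(13 / (2 × 229.4376)) = 2·arctan(0.02833) ≈ 3.2455°.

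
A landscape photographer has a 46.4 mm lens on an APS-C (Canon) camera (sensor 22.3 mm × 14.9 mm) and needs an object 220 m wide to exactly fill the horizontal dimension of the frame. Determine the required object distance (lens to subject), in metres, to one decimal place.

457.8 m

W: 220 m = 220000 mm.
Magnification m = w/W = dᵢ/dₒ; combined with 1/f = 1/dₒ + 1/dᵢ this gives dₒ = f·(1 + W/w).
dₒ = 46.4 mm × (1 + 220000/22.3) = 46.4 × 9866.4709 ≈ 457804.248 mm = 457.804 m.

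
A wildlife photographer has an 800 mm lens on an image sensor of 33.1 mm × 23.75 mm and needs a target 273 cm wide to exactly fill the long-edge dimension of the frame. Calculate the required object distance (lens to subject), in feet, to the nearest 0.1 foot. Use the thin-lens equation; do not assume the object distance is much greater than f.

219.1 ft

W: 273 cm = 2730 mm.
Magnification m = w/W = dᵢ/dₒ; combined with 1/f = 1/dₒ + 1/dᵢ this gives dₒ = f·(1 + W/w).
dₒ = 800 mm × (1 + 2730/33.1) = 800 × 83.4773 ≈ 66781.873 mm = 66781.873/304.8 ft = 219.101 ft.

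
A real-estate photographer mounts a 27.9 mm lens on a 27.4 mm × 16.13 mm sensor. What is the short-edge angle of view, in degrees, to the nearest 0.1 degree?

Angle of view α = 2·arctan(h/2f) with h = 16.13 mm and f = 27.9 mm.
h/2f = 0.28907; arctan(0.28907) ≈ 16.1229°, so α ≈ 32.2458°.

32.2°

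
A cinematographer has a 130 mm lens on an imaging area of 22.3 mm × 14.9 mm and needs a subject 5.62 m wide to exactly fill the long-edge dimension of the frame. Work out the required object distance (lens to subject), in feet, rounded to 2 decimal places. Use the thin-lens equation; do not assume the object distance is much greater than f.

W: 5.62 m = 5620 mm.
Magnification m = w/W = dᵢ/dₒ; combined with 1/f = 1/dₒ + 1/dᵢ this gives dₒ = f·(1 + W/w).
dₒ = 130 mm × (1 + 5620/22.3) = 130 × 253.0179 ≈ 32892.332 mm = 32892.332/304.8 ft = 107.914 ft.

107.91 ft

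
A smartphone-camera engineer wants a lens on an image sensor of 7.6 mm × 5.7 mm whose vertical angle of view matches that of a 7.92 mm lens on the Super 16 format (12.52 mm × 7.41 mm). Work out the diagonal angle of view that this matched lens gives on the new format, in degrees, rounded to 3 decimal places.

Equal vertical AOV ⇒ f₂ = f₁ · 5.7/7.41 = 7.92 × 0.76923 ≈ 6.0923 mm.
Sensor diagonal = √(7.6² + 5.7²) = √90.2500 ≈ 9.5000 mm.
Diagonal AOV on the new format = 2·arctan(9.5000 / (2 × 6.0923)) = 2·arctan(0.77967) ≈ 75.8851°.

75.885°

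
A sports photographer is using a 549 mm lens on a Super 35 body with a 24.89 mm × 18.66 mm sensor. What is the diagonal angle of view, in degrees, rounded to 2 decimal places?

Sensor diagonal = √(24.89² + 18.66²) = √967.7077 ≈ 31.1080 mm.
Angle of view α = 2·arctan(d/2f) with d = 31.1080 mm and f = 549 mm.
d/2f = 0.02833; arctan(0.02833) ≈ 1.6228°, so α ≈ 3.2457°.

3.25°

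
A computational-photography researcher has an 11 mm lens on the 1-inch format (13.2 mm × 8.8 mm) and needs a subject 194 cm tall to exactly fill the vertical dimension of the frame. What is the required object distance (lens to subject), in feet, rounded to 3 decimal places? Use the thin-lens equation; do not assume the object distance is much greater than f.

W: 194 cm = 1940 mm.
Magnification m = h/W = dᵢ/dₒ; combined with 1/f = 1/dₒ + 1/dᵢ this gives dₒ = f·(1 + W/h).
dₒ = 11 mm × (1 + 1940/8.8) = 11 × 221.4545 ≈ 2436.000 mm = 2436.000/304.8 ft = 7.99213 ft.

7.992 ft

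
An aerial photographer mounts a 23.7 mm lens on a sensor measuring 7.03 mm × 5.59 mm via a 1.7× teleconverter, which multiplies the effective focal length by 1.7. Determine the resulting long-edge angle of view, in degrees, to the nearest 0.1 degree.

10.0°

Effective focal length f = 23.7 × 1.7 = 40.29 mm.
α = 2·arctan(7.03 / (2 × 40.29)) = 2·arctan(0.08724) ≈ 9.9720°.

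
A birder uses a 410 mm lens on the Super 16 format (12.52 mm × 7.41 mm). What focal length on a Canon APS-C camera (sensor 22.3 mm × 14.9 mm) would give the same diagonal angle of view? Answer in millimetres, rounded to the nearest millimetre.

756 mm

Sensor diagonal = √(12.52² + 7.41²) = √211.6585 ≈ 14.5485 mm.
Sensor diagonal = √(22.3² + 14.9²) = √719.3000 ≈ 26.8198 mm.
Equal angle of view means equal diagonal/f ratio, so f₂ = f₁ · (diagonal₂/diagonal₁) = 410 × 26.8198/14.5485.
f₂ = 410 × 1.84347 ≈ 755.825 mm.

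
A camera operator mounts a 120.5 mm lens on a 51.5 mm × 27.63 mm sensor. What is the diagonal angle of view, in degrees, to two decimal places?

Sensor diagonal = √(51.5² + 27.63²) = √3415.6669 ≈ 58.4437 mm.
Angle of view α = 2·arctan(d/2f) with d = 58.4437 mm and f = 120.5 mm.
d/2f = 0.24251; arctan(0.24251) ≈ 13.6314°, so α ≈ 27.2627°.

27.26°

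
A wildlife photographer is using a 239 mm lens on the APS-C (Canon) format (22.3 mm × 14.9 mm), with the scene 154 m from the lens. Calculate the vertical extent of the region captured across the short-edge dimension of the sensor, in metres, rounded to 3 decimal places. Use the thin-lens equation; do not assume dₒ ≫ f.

9.586 m

dₒ: 154 m = 154000 mm.
Similar triangles through the lens centre give W/dₒ = h/dᵢ; with 1/f = 1/dₒ + 1/dᵢ this gives W = h·(dₒ − f)/f.
W = 14.9 mm × (154000 − 239) / 239 = 14.9 × 643.3515 ≈ 9585.937 mm = 9.58594 m.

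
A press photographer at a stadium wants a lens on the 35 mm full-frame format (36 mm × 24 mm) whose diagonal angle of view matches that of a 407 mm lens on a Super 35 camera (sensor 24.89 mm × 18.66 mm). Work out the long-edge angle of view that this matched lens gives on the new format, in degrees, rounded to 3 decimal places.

Sensor diagonal = √(24.89² + 18.66²) = √967.7077 ≈ 31.1080 mm.
Sensor diagonal = √(36² + 24²) = √1872.0000 ≈ 43.2666 mm.
Equal diagonal AOV ⇒ f₂ = f₁ · 43.2666/31.1080 = 407 × 1.39085 ≈ 566.0766 mm.
Long-edge AOV on the new format = 2·arctan(36 / (2 × 566.0766)) = 2·arctan(0.03180) ≈ 3.6425°.

3.643°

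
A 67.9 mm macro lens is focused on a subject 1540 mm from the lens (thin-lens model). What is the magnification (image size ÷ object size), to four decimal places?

Thin lens: 1/f = 1/dₒ + 1/dᵢ → 1/dᵢ = 1/67.9 − 1/1540 = 0.0140782 mm⁻¹, so dᵢ ≈ 71.0319 mm.
Magnification m = dᵢ/dₒ = 71.0319/1540 ≈ 0.04612.

0.0461×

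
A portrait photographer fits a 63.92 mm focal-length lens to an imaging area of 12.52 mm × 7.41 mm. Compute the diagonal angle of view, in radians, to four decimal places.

Sensor diagonal = √(12.52² + 7.41²) = √211.6585 ≈ 14.5485 mm.
Angle of view α = 2·arctan(d/2f) with d = 14.5485 mm and f = 63.92 mm.
d/2f = 0.11380; arctan(0.11380) ≈ 0.1133 rad, so α ≈ 0.2266 rad.

0.2266 rad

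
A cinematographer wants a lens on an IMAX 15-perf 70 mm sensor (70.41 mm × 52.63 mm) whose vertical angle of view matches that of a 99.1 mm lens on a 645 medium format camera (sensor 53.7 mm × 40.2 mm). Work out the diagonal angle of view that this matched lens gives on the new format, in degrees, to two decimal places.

37.43°

Equal vertical AOV ⇒ f₂ = f₁ · 52.63/40.2 = 99.1 × 1.30920 ≈ 129.7421 mm.
Sensor diagonal = √(70.41² + 52.63²) = √7727.4850 ≈ 87.9061 mm.
Diagonal AOV on the new format = 2·arctan(87.9061 / (2 × 129.7421)) = 2·arctan(0.33877) ≈ 37.4299°.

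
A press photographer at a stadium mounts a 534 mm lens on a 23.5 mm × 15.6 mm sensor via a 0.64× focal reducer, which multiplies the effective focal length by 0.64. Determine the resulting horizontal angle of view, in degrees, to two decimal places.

Effective focal length f = 534 × 0.64 = 341.76 mm.
α = 2·arctan(23.5 / (2 × 341.76)) = 2·arctan(0.03438) ≈ 3.9382°.

3.94°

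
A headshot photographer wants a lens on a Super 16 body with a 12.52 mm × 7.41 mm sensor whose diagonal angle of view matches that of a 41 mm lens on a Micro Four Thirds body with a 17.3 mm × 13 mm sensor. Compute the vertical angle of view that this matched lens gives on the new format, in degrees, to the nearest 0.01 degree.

Sensor diagonal = √(17.3² + 13²) = √468.2900 ≈ 21.6400 mm.
Sensor diagonal = √(12.52² + 7.41²) = √211.6585 ≈ 14.5485 mm.
Equal diagonal AOV ⇒ f₂ = f₁ · 14.5485/21.6400 = 41 × 0.67230 ≈ 27.5641 mm.
Vertical AOV on the new format = 2·arctan(7.41 / (2 × 27.5641)) = 2·arctan(0.13441) ≈ 15.3109°.

15.31°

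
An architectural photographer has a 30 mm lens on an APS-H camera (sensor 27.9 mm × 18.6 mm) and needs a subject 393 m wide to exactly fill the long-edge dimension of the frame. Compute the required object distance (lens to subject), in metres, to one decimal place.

422.6 m

W: 393 m = 393000 mm.
Magnification m = w/W = dᵢ/dₒ; combined with 1/f = 1/dₒ + 1/dᵢ this gives dₒ = f·(1 + W/w).
dₒ = 30 mm × (1 + 393000/27.9) = 30 × 14087.0215 ≈ 422610.645 mm = 422.611 m.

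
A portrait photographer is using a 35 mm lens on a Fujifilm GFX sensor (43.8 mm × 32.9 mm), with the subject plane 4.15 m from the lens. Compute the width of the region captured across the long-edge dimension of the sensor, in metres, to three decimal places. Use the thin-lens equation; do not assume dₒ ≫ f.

dₒ: 4.15 m = 4150 mm.
Similar triangles through the lens centre give W/dₒ = w/dᵢ; with 1/f = 1/dₒ + 1/dᵢ this gives W = w·(dₒ − f)/f.
W = 43.8 mm × (4150 − 35) / 35 = 43.8 × 117.5714 ≈ 5149.629 mm = 5.14963 m.

5.150 m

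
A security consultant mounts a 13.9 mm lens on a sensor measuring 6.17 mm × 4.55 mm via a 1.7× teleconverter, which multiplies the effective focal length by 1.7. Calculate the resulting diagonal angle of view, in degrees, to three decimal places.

Effective focal length f = 13.9 × 1.7 = 23.63 mm.
Sensor diagonal = √(6.17² + 4.55²) = √58.7714 ≈ 7.6663 mm.
α = 2·arctan(7.666 / (2 × 23.63)) = 2·arctan(0.16221) ≈ 18.4279°.

18.428°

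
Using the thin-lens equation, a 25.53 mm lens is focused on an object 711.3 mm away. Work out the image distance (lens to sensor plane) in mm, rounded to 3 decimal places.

1/dᵢ = 1/f − 1/dₒ = 1/25.53 − 1/711.3 = 0.0377637 mm⁻¹.
dᵢ = 1/0.0377637 ≈ 26.4804 mm.

26.480 mm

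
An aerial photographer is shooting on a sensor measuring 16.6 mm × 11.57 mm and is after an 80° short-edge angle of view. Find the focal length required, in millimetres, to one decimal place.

6.9 mm

From α = 2·arctan(h/2f) we get f = h / (2·tan(α/2)).
With h = 11.57 mm and α/2 = 40°, tan(α/2) ≈ 0.83910, so f ≈ 11.57 / 1.67820 ≈ 6.8943 mm.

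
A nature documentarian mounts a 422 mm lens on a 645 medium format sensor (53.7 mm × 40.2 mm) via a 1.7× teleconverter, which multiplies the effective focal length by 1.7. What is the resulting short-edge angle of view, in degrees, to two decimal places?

Effective focal length f = 422 × 1.7 = 717.4 mm.
α = 2·arctan(40.2 / (2 × 717.4)) = 2·arctan(0.02802) ≈ 3.2098°.

3.21°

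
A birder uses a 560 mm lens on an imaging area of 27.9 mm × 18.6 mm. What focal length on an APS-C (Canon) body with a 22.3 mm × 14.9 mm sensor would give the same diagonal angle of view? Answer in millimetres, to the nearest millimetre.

448 mm

Sensor diagonal = √(27.9² + 18.6²) = √1124.3700 ≈ 33.5316 mm.
Sensor diagonal = √(22.3² + 14.9²) = √719.3000 ≈ 26.8198 mm.
Equal angle of view means equal diagonal/f ratio, so f₂ = f₁ · (diagonal₂/diagonal₁) = 560 × 26.8198/33.5316.
f₂ = 560 × 0.79984 ≈ 447.908 mm.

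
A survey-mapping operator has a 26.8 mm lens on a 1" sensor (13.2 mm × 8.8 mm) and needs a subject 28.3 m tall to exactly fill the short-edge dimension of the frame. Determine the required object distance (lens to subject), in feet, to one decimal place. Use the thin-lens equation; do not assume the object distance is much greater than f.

W: 28.3 m = 28300 mm.
Magnification m = h/W = dᵢ/dₒ; combined with 1/f = 1/dₒ + 1/dᵢ this gives dₒ = f·(1 + W/h).
dₒ = 26.8 mm × (1 + 28300/8.8) = 26.8 × 3216.9091 ≈ 86213.164 mm = 86213.164/304.8 ft = 282.852 ft.

282.9 ft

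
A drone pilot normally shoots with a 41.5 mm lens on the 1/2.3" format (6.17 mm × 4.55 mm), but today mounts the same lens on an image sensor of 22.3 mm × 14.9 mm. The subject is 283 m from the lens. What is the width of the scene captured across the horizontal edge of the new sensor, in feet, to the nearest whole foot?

499 ft

The focal length stays 41.5 mm; the relevant sensor dimension is now w = 22.3 mm. Object distance dₒ = 283 m = 283000 mm.
Thin-lens field width W = w·(dₒ − f)/f = 22.3 × (283000 − 41.5)/41.5 ≈ 152047.580 mm = 152047.580/304.8 ft = 498.844 ft.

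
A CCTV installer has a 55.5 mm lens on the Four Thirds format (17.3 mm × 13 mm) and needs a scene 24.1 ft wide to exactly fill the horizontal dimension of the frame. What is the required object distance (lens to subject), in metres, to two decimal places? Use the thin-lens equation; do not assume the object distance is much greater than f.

23.62 m

W: 24.1 ft × 304.8 mm/ft = 7345.68 mm.
Magnification m = w/W = dᵢ/dₒ; combined with 1/f = 1/dₒ + 1/dᵢ this gives dₒ = f·(1 + W/w).
dₒ = 55.5 mm × (1 + 7345.68/17.3) = 55.5 × 425.6058 ≈ 23621.120 mm = 23.6211 m.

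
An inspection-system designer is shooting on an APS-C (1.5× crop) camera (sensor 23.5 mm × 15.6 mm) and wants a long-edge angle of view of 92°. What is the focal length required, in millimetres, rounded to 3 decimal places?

11.347 mm

From α = 2·arctan(w/2f) we get f = w / (2·tan(α/2)).
With w = 23.5 mm and α/2 = 46°, tan(α/2) ≈ 1.03553, so f ≈ 23.5 / 2.07106 ≈ 11.3468 mm.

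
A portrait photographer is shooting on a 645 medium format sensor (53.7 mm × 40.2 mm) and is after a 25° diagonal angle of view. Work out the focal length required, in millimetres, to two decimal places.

151.29 mm

Sensor diagonal = √(53.7² + 40.2²) = √4499.7300 ≈ 67.0800 mm.
From α = 2·arctan(d/2f) we get f = d / (2·tan(α/2)).
With d = 67.0800 mm and α/2 = 12.5°, tan(α/2) ≈ 0.22169, so f ≈ 67.0800 / 0.44339 ≈ 151.2892 mm.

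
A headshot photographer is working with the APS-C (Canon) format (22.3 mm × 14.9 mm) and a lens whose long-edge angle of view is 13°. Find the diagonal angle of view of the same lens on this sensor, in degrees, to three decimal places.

From the long-edge AOV: f = 22.3 / (2·tan(6.5°)) = 22.3 / 0.22787 ≈ 97.8623 mm.
Sensor diagonal = √(22.3² + 14.9²) = √719.3000 ≈ 26.8198 mm.
Diagonal AOV = 2·arctan(26.8198 / (2 × 97.8623)) = 2·arctan(0.13703) ≈ 15.6051°.

15.605°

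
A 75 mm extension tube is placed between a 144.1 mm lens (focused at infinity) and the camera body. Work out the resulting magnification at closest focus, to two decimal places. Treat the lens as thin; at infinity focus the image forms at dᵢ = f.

The tube moves the image plane from f to f + e, so dᵢ = 144.1 + 75 = 219.1 mm. Focus is achieved when 1/f = 1/dₒ + 1/dᵢ, giving dₒ = 1/(1/f − 1/(f+e)).
Magnification m = dᵢ/dₒ = (f+e)·(1/f − 1/(f+e)) = e/f = 75/144.1 ≈ 0.5205.

0.52×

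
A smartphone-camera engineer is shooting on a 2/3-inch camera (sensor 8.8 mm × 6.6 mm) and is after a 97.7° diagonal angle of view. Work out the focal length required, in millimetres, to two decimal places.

4.81 mm

Sensor diagonal = √(8.8² + 6.6²) = √121.0000 ≈ 11.0000 mm.
From α = 2·arctan(d/2f) we get f = d / (2·tan(α/2)).
With d = 11.0000 mm and α/2 = 48.85°, tan(α/2) ≈ 1.14430, so f ≈ 11.0000 / 2.28861 ≈ 4.8064 mm.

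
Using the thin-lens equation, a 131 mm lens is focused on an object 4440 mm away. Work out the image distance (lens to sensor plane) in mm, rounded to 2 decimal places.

134.98 mm

1/dᵢ = 1/f − 1/dₒ = 1/131 − 1/4440 = 0.0074084 mm⁻¹.
dᵢ = 1/0.0074084 ≈ 134.9826 mm.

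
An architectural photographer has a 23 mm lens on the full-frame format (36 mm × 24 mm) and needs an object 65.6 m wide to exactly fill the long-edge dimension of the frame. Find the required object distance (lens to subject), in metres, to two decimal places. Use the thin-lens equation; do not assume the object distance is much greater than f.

W: 65.6 m = 65600 mm.
Magnification m = w/W = dᵢ/dₒ; combined with 1/f = 1/dₒ + 1/dᵢ this gives dₒ = f·(1 + W/w).
dₒ = 23 mm × (1 + 65600/36) = 23 × 1823.2222 ≈ 41934.111 mm = 41.9341 m.

41.93 m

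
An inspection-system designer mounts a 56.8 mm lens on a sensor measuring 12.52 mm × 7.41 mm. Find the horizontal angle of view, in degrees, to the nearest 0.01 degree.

12.58°

Angle of view α = 2·arctan(w/2f) with w = 12.52 mm and f = 56.8 mm.
w/2f = 0.11021; arctan(0.11021) ≈ 6.2893°, so α ≈ 12.5785°.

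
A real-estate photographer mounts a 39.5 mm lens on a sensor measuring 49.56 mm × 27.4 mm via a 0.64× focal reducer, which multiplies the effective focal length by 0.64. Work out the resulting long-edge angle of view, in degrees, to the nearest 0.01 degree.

Effective focal length f = 39.5 × 0.64 = 25.28 mm.
α = 2·arctan(49.56 / (2 × 25.28)) = 2·arctan(0.98022) ≈ 88.8555°.

88.86°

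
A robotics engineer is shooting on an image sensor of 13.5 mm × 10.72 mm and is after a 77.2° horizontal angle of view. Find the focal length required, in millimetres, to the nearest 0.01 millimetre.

From α = 2·arctan(w/2f) we get f = w / (2·tan(α/2)).
With w = 13.5 mm and α/2 = 38.6°, tan(α/2) ≈ 0.79829, so f ≈ 13.5 / 1.59658 ≈ 8.4556 mm.

8.46 mm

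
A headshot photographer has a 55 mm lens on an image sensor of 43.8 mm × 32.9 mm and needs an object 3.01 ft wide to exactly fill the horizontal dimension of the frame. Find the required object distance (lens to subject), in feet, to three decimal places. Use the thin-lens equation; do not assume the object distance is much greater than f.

3.960 ft

W: 3.01 ft × 304.8 mm/ft = 917.45 mm.
Magnification m = w/W = dᵢ/dₒ; combined with 1/f = 1/dₒ + 1/dᵢ this gives dₒ = f·(1 + W/w).
dₒ = 55 mm × (1 + 917.448/43.8) = 55 × 21.9463 ≈ 1207.047 mm = 1207.047/304.8 ft = 3.96013 ft.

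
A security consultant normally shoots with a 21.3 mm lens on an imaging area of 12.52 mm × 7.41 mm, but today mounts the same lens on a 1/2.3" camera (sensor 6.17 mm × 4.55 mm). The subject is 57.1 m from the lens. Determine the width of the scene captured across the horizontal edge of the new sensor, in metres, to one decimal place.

16.5 m

The focal length stays 21.3 mm; the relevant sensor dimension is now w = 6.17 mm. Object distance dₒ = 57.1 m = 57100 mm.
Thin-lens field width W = w·(dₒ − f)/f = 6.17 × (57100 − 21.3)/21.3 ≈ 16534.065 mm = 16.5341 m.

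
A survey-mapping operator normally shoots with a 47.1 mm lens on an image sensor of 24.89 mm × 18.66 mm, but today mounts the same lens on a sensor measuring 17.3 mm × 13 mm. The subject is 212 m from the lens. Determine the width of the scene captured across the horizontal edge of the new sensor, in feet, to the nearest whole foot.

The focal length stays 47.1 mm; the relevant sensor dimension is now w = 17.3 mm. Object distance dₒ = 212 m = 212000 mm.
Thin-lens field width W = w·(dₒ − f)/f = 17.3 × (212000 − 47.1)/47.1 ≈ 77851.065 mm = 77851.065/304.8 ft = 255.417 ft.

255 ft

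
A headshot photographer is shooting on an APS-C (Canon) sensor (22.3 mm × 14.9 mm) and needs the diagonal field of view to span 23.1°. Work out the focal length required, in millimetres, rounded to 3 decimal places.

65.619 mm

Sensor diagonal = √(22.3² + 14.9²) = √719.3000 ≈ 26.8198 mm.
From α = 2·arctan(d/2f) we get f = d / (2·tan(α/2)).
With d = 26.8198 mm and α/2 = 11.55°, tan(α/2) ≈ 0.20436, so f ≈ 26.8198 / 0.40872 ≈ 65.6185 mm.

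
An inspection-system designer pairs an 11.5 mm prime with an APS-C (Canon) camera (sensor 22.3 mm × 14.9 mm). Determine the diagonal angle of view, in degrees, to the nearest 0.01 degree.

98.77°

Sensor diagonal = √(22.3² + 14.9²) = √719.3000 ≈ 26.8198 mm.
Angle of view α = 2·arctan(d/2f) with d = 26.8198 mm and f = 11.5 mm.
d/2f = 1.16608; arctan(1.16608) ≈ 49.3844°, so α ≈ 98.7688°.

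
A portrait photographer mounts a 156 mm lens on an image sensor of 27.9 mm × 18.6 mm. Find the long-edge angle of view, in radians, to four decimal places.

Angle of view α = 2·arctan(w/2f) with w = 27.9 mm and f = 156 mm.
w/2f = 0.08942; arctan(0.08942) ≈ 0.0892 rad, so α ≈ 0.1784 rad.

0.1784 rad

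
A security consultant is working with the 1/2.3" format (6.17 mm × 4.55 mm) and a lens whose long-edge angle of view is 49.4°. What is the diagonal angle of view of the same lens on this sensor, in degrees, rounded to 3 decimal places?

From the long-edge AOV: f = 6.17 / (2·tan(24.7°)) = 6.17 / 0.91990 ≈ 6.7073 mm.
Sensor diagonal = √(6.17² + 4.55²) = √58.7714 ≈ 7.6663 mm.
Diagonal AOV = 2·arctan(7.6663 / (2 × 6.7073)) = 2·arctan(0.57149) ≈ 59.4949°.

59.495°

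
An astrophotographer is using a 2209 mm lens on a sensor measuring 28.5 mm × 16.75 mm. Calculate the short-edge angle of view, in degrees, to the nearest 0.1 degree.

0.4°

Angle of view α = 2·arctan(h/2f) with h = 16.75 mm and f = 2209 mm.
h/2f = 0.00379; arctan(0.00379) ≈ 0.2172°, so α ≈ 0.4344°.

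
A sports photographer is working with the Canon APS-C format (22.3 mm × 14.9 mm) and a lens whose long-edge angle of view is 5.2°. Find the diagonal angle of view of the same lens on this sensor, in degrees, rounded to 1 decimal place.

From the long-edge AOV: f = 22.3 / (2·tan(2.6°)) = 22.3 / 0.09082 ≈ 245.5421 mm.
Sensor diagonal = √(22.3² + 14.9²) = √719.3000 ≈ 26.8198 mm.
Diagonal AOV = 2·arctan(26.8198 / (2 × 245.5421)) = 2·arctan(0.05461) ≈ 6.2520°.

6.3°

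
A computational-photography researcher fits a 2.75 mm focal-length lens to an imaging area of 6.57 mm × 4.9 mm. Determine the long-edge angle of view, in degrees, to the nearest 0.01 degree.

100.13°

Angle of view α = 2·arctan(w/2f) with w = 6.57 mm and f = 2.75 mm.
w/2f = 1.19455; arctan(1.19455) ≈ 50.0660°, so α ≈ 100.1320°.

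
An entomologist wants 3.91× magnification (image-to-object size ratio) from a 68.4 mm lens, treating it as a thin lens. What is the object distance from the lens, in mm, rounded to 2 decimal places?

85.89 mm

With m = dᵢ/dₒ and 1/f = 1/dₒ + 1/dᵢ, substituting dᵢ = m·dₒ gives 1/f = (1 + 1/m)/dₒ, hence dₒ = f·(1 + 1/m).
dₒ = 68.4 × (1 + 1/3.91) = 68.4 × 1.25575 ≈ 85.894 mm.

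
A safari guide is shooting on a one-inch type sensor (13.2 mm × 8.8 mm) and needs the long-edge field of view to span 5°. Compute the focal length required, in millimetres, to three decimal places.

151.165 mm

From α = 2·arctan(w/2f) we get f = w / (2·tan(α/2)).
With w = 13.2 mm and α/2 = 2.5°, tan(α/2) ≈ 0.04366, so f ≈ 13.2 / 0.08732 ≈ 151.1649 mm.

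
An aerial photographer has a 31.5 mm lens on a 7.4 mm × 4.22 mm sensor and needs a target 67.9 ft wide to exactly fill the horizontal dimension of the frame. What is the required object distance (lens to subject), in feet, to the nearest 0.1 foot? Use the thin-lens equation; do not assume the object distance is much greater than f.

W: 67.9 ft × 304.8 mm/ft = 20695.92 mm.
Magnification m = w/W = dᵢ/dₒ; combined with 1/f = 1/dₒ + 1/dᵢ this gives dₒ = f·(1 + W/w).
dₒ = 31.5 mm × (1 + 20695.9/7.4) = 31.5 × 2797.7459 ≈ 88128.994 mm = 88128.994/304.8 ft = 289.137 ft.

289.1 ft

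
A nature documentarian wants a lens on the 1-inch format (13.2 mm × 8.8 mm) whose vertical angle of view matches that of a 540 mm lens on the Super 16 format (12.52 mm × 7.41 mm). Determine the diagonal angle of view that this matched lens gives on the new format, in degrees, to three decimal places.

Equal vertical AOV ⇒ f₂ = f₁ · 8.8/7.41 = 540 × 1.18758 ≈ 641.2955 mm.
Sensor diagonal = √(13.2² + 8.8²) = √251.6800 ≈ 15.8644 mm.
Diagonal AOV on the new format = 2·arctan(15.8644 / (2 × 641.2955)) = 2·arctan(0.01237) ≈ 1.4173°.

1.417°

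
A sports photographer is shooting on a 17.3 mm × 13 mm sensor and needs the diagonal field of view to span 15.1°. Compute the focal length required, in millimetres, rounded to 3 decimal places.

81.636 mm

Sensor diagonal = √(17.3² + 13²) = √468.2900 ≈ 21.6400 mm.
From α = 2·arctan(d/2f) we get f = d / (2·tan(α/2)).
With d = 21.6400 mm and α/2 = 7.55°, tan(α/2) ≈ 0.13254, so f ≈ 21.6400 / 0.26508 ≈ 81.6355 mm.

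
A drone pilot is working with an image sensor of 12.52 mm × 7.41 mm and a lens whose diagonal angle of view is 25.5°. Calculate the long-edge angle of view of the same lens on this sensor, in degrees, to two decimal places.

22.04°

Sensor diagonal = √(12.52² + 7.41²) = √211.6585 ≈ 14.5485 mm.
From the diagonal AOV: f = 14.5485 / (2·tan(12.75°)) = 14.5485 / 0.45255 ≈ 32.1475 mm.
Long-edge AOV = 2·arctan(12.52 / (2 × 32.1475)) = 2·arctan(0.19473) ≈ 22.0383°.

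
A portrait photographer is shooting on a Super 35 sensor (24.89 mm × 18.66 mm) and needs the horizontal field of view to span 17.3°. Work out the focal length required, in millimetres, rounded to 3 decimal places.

81.806 mm

From α = 2·arctan(w/2f) we get f = w / (2·tan(α/2)).
With w = 24.89 mm and α/2 = 8.65°, tan(α/2) ≈ 0.15213, so f ≈ 24.89 / 0.30426 ≈ 81.8058 mm.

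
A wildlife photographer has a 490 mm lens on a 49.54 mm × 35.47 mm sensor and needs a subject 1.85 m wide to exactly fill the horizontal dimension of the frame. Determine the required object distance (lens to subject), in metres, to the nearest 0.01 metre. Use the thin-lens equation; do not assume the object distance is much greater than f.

18.79 m

W: 1.85 m = 1850 mm.
Magnification m = w/W = dᵢ/dₒ; combined with 1/f = 1/dₒ + 1/dᵢ this gives dₒ = f·(1 + W/w).
dₒ = 490 mm × (1 + 1850/49.54) = 490 × 38.3436 ≈ 18788.345 mm = 18.7883 m.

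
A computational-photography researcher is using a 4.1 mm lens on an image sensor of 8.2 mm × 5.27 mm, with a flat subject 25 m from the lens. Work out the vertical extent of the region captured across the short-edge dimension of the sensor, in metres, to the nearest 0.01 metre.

dₒ: 25 m = 25000 mm.
Similar triangles through the lens centre give W/dₒ = h/dᵢ; with 1/f = 1/dₒ + 1/dᵢ this gives W = h·(dₒ − f)/f.
W = 5.27 mm × (25000 − 4.1) / 4.1 = 5.27 × 6096.5610 ≈ 32128.876 mm = 32.1289 m.

32.13 m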